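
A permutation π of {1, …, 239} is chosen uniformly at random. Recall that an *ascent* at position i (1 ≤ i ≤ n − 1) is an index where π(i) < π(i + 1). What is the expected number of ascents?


Write X = Σ X_I over i = 1, …, 238, with X_I the indicator of one ascent.
There are 238 indicators.
For each fixed i, the pair (π(i), π(i+1)) is a uniformly random ordered pair of distinct values from {1, …, 239}; by symmetry P[π(i) < π(i+1)] = 1/2.
By linearity: E[X] = 238 · (1/2) = (239 − 1) · (1/2) = 119 ≈ 119.000.

E[X] = 119 = 119.000.


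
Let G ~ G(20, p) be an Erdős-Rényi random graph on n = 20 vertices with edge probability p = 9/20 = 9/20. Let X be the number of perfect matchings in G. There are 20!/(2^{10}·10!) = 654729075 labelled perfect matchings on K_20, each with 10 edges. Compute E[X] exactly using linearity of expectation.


K_20 has 20!/(2^{10}·10!) = 654729075 labelled perfect matchings.
For each such perfect matching H, let X_H = 1 if all 10 edges of H are present in G. Then P[X_H = 1] = p^{10} = (9/20)^{10} = 3486784401/10240000000000.
By linearity: E[X] = Σ_H E[X_H] = 654729075 · p^{10} = 654729075 · 3486784401/10240000000000 = 91315965023646363/409600000000.
Numerically: E[X] ≈ 222939.

E[X] = 654729075 · (9/20)^{10} = 91315965023646363/409600000000 ≈ 222939.


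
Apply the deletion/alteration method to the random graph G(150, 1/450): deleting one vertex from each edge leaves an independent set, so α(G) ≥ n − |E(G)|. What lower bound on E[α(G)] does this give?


E[|E(G)|] = C(150, 2)·p = 11175 · (1/450) = 149/6.
E[α(G)] ≥ n − E[|E(G)|] = 150 − 149/6 = 751/6.
Numerically: ≈ 125.16667.
(This is only a lower bound; the true E[α(G)] may be larger.)

E[α(G)] ≥ 751/6 ≈ 125.16667.


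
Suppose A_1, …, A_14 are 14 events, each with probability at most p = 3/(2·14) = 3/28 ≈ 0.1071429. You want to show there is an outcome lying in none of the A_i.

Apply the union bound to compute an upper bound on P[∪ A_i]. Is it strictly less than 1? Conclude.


Union bound: P[∪_{i=1}^{14} A_i] ≤ Σ_i P[A_i] ≤ 14·p = 14·(3/28) = 3/2.
Numerically: 3/2 ≈ 1.5000000.
Is 3/2 < 1? NO.
Since the bound 3/2 is ≥ 1, the union bound is uninformative here; it does NOT by itself certify existence.

14·p = 3/2 ≈ 1.5000000; existence NOT certified by the union bound.


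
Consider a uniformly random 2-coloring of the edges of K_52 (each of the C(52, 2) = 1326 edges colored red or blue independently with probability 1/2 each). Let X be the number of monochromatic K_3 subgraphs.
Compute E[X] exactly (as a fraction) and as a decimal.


Let X = Σ_S X_S over the C(52, 3) = 22100 subsets S of size 3, where X_S = 1 if the K_3 on S is monochromatic.
For a fixed S, the K_3 on S has C(3, 2) = 3 edges. P[all 3 edges red] = (1/2)^3, and likewise for blue, so P[monochromatic] = 2·(1/2)^3 = 2^{1 − 3} = 1/4.
By linearity of expectation: E[X] = C(52, 3) · 2^{1 − 3} = 22100 · 1/4 = 5525.
Numerically: E[X] ≈ 5525.000.

E[X] = C(52,3)·2^(1−C(3,2)) = 5525 ≈ 5525.000.


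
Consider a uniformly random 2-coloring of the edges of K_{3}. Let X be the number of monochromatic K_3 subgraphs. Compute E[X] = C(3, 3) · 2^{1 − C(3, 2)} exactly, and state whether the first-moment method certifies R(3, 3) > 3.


E[X] = C(3, 3) · 2^{1 − 3} = 1 · 2^{−2} = 1/4.
As a reduced fraction: E[X] = 1/4 ≈ 0.250000.
Is E[X] < 1? YES.
Since E[X] < 1, there exists a 2-coloring of K_{3} with no monochromatic K_3; hence R(3, 3) > 3.

E[X] = 1/4 ≈ 0.250000; E[X] < 1, so R(3, 3) > 3.


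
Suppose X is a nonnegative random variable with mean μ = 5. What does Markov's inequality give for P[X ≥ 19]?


μ = E[X] = 5, a = 19.
Markov: P[X ≥ 19] ≤ μ/a = (5)/19 = 5/19.
Numerically: ≈ 0.263.
(Since a = 19 > μ = 5.000, the bound 5/19 is < 1 and informative.)

P[X ≥ 19] ≤ 5/19 ≈ 0.263.


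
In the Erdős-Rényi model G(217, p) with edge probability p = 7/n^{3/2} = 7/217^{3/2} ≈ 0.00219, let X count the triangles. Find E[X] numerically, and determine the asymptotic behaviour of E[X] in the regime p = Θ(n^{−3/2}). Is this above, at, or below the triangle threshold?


Number of potential triangles: C(217, 3) = 1679580.
Each occurs with probability p³ ≈ (0.00219)³ ≈ 1.050087e-08.
By linearity: E[X] = C(217, 3)·p³ ≈ 1679580 · 1.050087e-08 ≈ 0.0176.
Since α = 3/2 > 1, p = c/n^{3/2} = o(1/n) is below the triangle threshold p ~ 1/n. Asymptotically E[X] ~ (c³/6)·n^{3(1−α)} = (7³/6)·n^{-1.5} → 0, so by Markov's inequality G has no triangles w.h.p.

E[X] ≈ 0.0176; in regime p = Θ(1/n^{3/2}) E[X] tends to 0 (below the triangle threshold p ~ 1/n).


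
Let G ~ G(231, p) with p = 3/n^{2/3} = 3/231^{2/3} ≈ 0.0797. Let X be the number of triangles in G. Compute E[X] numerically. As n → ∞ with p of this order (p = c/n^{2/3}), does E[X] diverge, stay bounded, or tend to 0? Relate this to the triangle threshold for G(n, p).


Number of potential triangles: C(231, 3) = 2027795.
Each occurs with probability p³ ≈ (0.0797)³ ≈ 5.05988e-04.
By linearity: E[X] = C(231, 3)·p³ ≈ 2027795 · 5.05988e-04 ≈ 1026.039.
Since α = 2/3 < 1, p = c/n^{2/3} ≫ 1/n is above the triangle threshold p ~ 1/n. Asymptotically E[X] ~ (c³/6)·n^{3(1−α)} = (3³/6)·n^{1} → ∞; triangles are abundant w.h.p.

E[X] ≈ 1026.039; in regime p = Θ(1/n^{2/3}) E[X] diverges (above the triangle threshold p ~ 1/n).


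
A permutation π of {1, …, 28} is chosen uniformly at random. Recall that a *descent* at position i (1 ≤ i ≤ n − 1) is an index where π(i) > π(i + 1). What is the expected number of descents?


Write X = Σ X_I over i = 1, …, 27, with X_I the indicator of one descent.
There are 27 indicators.
For each fixed i, the pair (π(i), π(i+1)) is a uniformly random ordered pair of distinct values from {1, …, 28}; by symmetry P[π(i) > π(i+1)] = 1/2.
By linearity: E[X] = 27 · (1/2) = (28 − 1) · (1/2) = 27/2 ≈ 13.5000.

E[X] = 27/2 = 13.5000.


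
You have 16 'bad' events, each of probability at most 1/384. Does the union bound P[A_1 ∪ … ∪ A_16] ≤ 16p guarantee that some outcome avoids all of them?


Union bound: P[∪_{i=1}^{16} A_i] ≤ Σ_i P[A_i] ≤ 16·p = 16·(1/384) = 1/24.
Numerically: 1/24 ≈ 0.041667.
Is 1/24 < 1? YES.
Since P[∪ A_i] ≤ 1/24 < 1, the complement has P[∩ A_i^c] ≥ 1 − 1/24 = 23/24 > 0, so some outcome avoids every A_i.

16·p = 1/24 ≈ 0.041667; existence CERTIFIED by the union bound.


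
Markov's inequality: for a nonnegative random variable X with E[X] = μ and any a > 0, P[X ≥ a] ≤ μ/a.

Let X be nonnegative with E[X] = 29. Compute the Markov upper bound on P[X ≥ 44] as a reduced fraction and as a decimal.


μ = E[X] = 29, a = 44.
Markov: P[X ≥ 44] ≤ μ/a = (29)/44 = 29/44.
Numerically: ≈ 0.6591.
(Since a = 44 > μ = 29.0000, the bound 29/44 is < 1 and informative.)

P[X ≥ 44] ≤ 29/44 ≈ 0.6591.


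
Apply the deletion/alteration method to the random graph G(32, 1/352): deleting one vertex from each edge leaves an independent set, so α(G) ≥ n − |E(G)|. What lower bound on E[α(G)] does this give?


E[|E(G)|] = C(32, 2)·p = 496 · (1/352) = 31/22.
E[α(G)] ≥ n − E[|E(G)|] = 32 − 31/22 = 673/22.
Numerically: ≈ 30.59091.
(This is only a lower bound; the true E[α(G)] may be larger.)

E[α(G)] ≥ 673/22 ≈ 30.59091.


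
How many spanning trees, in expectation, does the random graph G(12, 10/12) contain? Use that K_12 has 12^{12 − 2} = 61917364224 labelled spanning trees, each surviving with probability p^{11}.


K_12 has 12^{12 − 2} = 61917364224 labelled spanning trees.
For each such spanning tree H, let X_H = 1 if all 11 edges of H are present in G. Then P[X_H = 1] = p^{11} = (5/6)^{11} = 48828125/362797056.
Summing the indicators: E[X] = Σ_H E[X_H] = 61917364224 · p^{11} = 61917364224 · 48828125/362797056 = 25000000000/3.
Numerically: E[X] ≈ 8.3333e+09.

E[X] = 61917364224 · (5/6)^{11} = 25000000000/3 ≈ 8.3333e+09.


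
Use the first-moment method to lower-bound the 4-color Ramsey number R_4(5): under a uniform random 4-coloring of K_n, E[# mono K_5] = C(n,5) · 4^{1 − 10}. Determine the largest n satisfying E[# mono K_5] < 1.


We need C(n, 5) · 4^{1 − 10} < 1, i.e. C(n, 5) < 4^{10 − 1} = 262144.
Check values of n near the boundary:
  n = 29: C(29, 5) = 118755; 118755 < 262144? YES
  n = 30: C(30, 5) = 142506; 142506 < 262144? YES
  n = 31: C(31, 5) = 169911; 169911 < 262144? YES
  n = 32: C(32, 5) = 201376; 201376 < 262144? YES
  n = 33: C(33, 5) = 237336; 237336 < 262144? YES
  n = 34: C(34, 5) = 278256; 278256 < 262144? NO
  n = 35: C(35, 5) = 324632; 324632 < 262144? NO
The largest n with C(n, 5) < 262144 is n = 33 (where E[X] = 29667/32768 ≈ 0.90536). Hence R_4(5) > 33, i.e. R_4(5) ≥ 34.

Largest n = 33; hence R_4(5) > 33.


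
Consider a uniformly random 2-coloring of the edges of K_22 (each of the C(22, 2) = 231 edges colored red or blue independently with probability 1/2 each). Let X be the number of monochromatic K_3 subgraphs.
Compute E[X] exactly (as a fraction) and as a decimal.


Let X = Σ_S X_S over the C(22, 3) = 1540 subsets S of size 3, where X_S = 1 if the K_3 on S is monochromatic.
For a fixed S, the K_3 on S has C(3, 2) = 3 edges. P[all 3 edges red] = (1/2)^3, and likewise for blue, so P[monochromatic] = 2·(1/2)^3 = 2^{1 − 3} = 1/4.
Summing: E[X] = C(22, 3) · 2^{1 − 3} = 1540 · 1/4 = 385.
Numerically: E[X] ≈ 385.000000.

E[X] = C(22,3)·2^(1−C(3,2)) = 385 ≈ 385.000000.


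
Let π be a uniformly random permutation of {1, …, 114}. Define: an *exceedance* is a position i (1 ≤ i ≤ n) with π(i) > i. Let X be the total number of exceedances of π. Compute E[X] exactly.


Write X = Σ_{i=1}^{114} X_i, where X_i = 1_{π(i) > i}.
For each fixed i, π(i) is uniform over {1, …, 114} (marginal of a uniform permutation), so P[π(i) > i] = (n − i)/n. Summing: Σ_{i=1}^{114} (n − i)/n = (0 + 1 + … + 113)/114 = 114(114 − 1)/(2·114) = (114 − 1)/2.
Hence E[X] = Σ_{i=1}^{114} (114 − i)/114 = 113/2 ≈ 56.5000.

E[X] = 113/2 = 56.5000.


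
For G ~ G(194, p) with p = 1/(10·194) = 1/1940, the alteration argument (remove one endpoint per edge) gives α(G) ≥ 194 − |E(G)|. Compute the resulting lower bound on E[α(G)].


E[|E(G)|] = C(194, 2)·p = 18721 · (1/1940) = 193/20.
E[α(G)] ≥ n − E[|E(G)|] = 194 − 193/20 = 3687/20.
Numerically: ≈ 184.3500.
(This is only a lower bound; the true E[α(G)] may be larger.)

E[α(G)] ≥ 3687/20 ≈ 184.3500.


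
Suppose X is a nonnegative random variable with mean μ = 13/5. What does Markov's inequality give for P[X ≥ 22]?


μ = E[X] = 13/5, a = 22.
Markov: P[X ≥ 22] ≤ μ/a = (13/5)/22 = 13/110.
Numerically: ≈ 0.118182.
(Since a = 22 > μ = 2.600000, the bound 13/110 is < 1 and informative.)

P[X ≥ 22] ≤ 13/110 ≈ 0.118182.


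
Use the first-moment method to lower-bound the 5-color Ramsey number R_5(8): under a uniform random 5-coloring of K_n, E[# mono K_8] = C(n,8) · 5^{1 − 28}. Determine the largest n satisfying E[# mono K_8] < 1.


We need C(n, 8) · 5^{1 − 28} < 1, i.e. C(n, 8) < 5^{28 − 1} = 7450580596923828125.
Check values of n near the boundary:
  n = 858: C(858, 8) = 7049584530256467771; 7049584530256467771 < 7450580596923828125? YES
  n = 859: C(859, 8) = 7115855595170747139; 7115855595170747139 < 7450580596923828125? YES
  n = 860: C(860, 8) = 7182671140665308145; 7182671140665308145 < 7450580596923828125? YES
  n = 861: C(861, 8) = 7250034996615275865; 7250034996615275865 < 7450580596923828125? YES
  n = 862: C(862, 8) = 7317951015318931845; 7317951015318931845 < 7450580596923828125? YES
  n = 863: C(863, 8) = 7386423071602617757; 7386423071602617757 < 7450580596923828125? YES
  n = 864: C(864, 8) = 7455455062926006708; 7455455062926006708 < 7450580596923828125? NO
  n = 865: C(865, 8) = 7525050909487743060; 7525050909487743060 < 7450580596923828125? NO
  n = 866: C(866, 8) = 7595214554331451620; 7595214554331451620 < 7450580596923828125? NO
The largest n with C(n, 8) < 7450580596923828125 is n = 863 (where E[X] = 7386423071602617757/7450580596923828125 ≈ 0.991). Hence R_5(8) > 863, i.e. R_5(8) ≥ 864.

Largest n = 863; hence R_5(8) > 863.


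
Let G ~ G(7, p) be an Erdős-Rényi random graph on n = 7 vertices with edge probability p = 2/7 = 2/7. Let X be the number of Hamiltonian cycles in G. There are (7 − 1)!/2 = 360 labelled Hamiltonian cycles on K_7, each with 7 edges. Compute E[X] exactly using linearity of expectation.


K_7 has (7 − 1)!/2 = 360 labelled Hamiltonian cycles.
For each such Hamiltonian cycle H, let X_H = 1 if all 7 edges of H are present in G. Then P[X_H = 1] = p^{7} = (2/7)^{7} = 128/823543.
By linearity: E[X] = Σ_H E[X_H] = 360 · p^{7} = 360 · 128/823543 = 46080/823543.
Numerically: E[X] ≈ 0.05595.

E[X] = 360 · (2/7)^{7} = 46080/823543 ≈ 0.05595.


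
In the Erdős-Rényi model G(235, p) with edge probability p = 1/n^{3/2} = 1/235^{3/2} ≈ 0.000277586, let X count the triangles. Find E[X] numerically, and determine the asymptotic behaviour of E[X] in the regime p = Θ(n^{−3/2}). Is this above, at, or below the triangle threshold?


Number of potential triangles: C(235, 3) = 2135445.
Each occurs with probability p³ ≈ (0.000277586)³ ≈ 2.13892039e-11.
By linearity: E[X] = C(235, 3)·p³ ≈ 2135445 · 2.13892039e-11 ≈ 0.000046.
Since α = 3/2 > 1, p = c/n^{3/2} = o(1/n) is below the triangle threshold p ~ 1/n. Asymptotically E[X] ~ (c³/6)·n^{3(1−α)} = (1³/6)·n^{-1.5} → 0, so by Markov's inequality G has no triangles w.h.p.

E[X] ≈ 0.000046; in regime p = Θ(1/n^{3/2}) E[X] tends to 0 (below the triangle threshold p ~ 1/n).


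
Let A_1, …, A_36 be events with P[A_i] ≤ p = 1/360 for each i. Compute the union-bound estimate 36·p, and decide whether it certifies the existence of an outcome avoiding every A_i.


Union bound: P[∪_{i=1}^{36} A_i] ≤ Σ_i P[A_i] ≤ 36·p = 36·(1/360) = 1/10.
Numerically: 1/10 ≈ 0.10000.
Is 1/10 < 1? YES.
Since P[∪ A_i] ≤ 1/10 < 1, the complement has P[∩ A_i^c] ≥ 1 − 1/10 = 9/10 > 0, so some outcome avoids every A_i.

36·p = 1/10 ≈ 0.10000; existence CERTIFIED by the union bound.


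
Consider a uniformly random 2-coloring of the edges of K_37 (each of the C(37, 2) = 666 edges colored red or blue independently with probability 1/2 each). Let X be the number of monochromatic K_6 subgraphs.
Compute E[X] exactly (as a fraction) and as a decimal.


Let X = Σ_S X_S over the C(37, 6) = 2324784 subsets S of size 6, where X_S = 1 if the K_6 on S is monochromatic.
For a fixed S, the K_6 on S has C(6, 2) = 15 edges. P[all 15 edges red] = (1/2)^15, and likewise for blue, so P[monochromatic] = 2·(1/2)^15 = 2^{1 − 15} = 1/16384.
Summing: E[X] = C(37, 6) · 2^{1 − 15} = 2324784 · 1/16384 = 145299/1024.
Numerically: E[X] ≈ 141.894.

E[X] = C(37,6)·2^(1−C(6,2)) = 145299/1024 ≈ 141.894.


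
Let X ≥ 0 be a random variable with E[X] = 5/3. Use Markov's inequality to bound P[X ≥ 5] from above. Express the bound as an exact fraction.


μ = E[X] = 5/3, a = 5.
Markov: P[X ≥ 5] ≤ μ/a = (5/3)/5 = 1/3.
Numerically: ≈ 0.333333.
(Since a = 5 > μ = 1.666667, the bound 1/3 is < 1 and informative.)

P[X ≥ 5] ≤ 1/3 ≈ 0.333333.


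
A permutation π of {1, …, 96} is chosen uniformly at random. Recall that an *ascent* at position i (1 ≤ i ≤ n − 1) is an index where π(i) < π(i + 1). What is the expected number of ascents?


Write X = Σ X_I over i = 1, …, 95, with X_I the indicator of one ascent.
There are 95 indicators.
For each fixed i, the pair (π(i), π(i+1)) is a uniformly random ordered pair of distinct values from {1, …, 96}; by symmetry P[π(i) < π(i+1)] = 1/2.
By linearity: E[X] = 95 · (1/2) = (96 − 1) · (1/2) = 95/2 ≈ 47.5000.

E[X] = 95/2 = 47.5000.


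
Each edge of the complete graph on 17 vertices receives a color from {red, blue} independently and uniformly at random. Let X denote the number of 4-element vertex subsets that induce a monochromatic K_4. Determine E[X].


Let X = Σ_S X_S over the C(17, 4) = 2380 subsets S of size 4, where X_S = 1 if the K_4 on S is monochromatic.
For a fixed S, the K_4 on S has C(4, 2) = 6 edges. P[all 6 edges red] = (1/2)^6, and likewise for blue, so P[monochromatic] = 2·(1/2)^6 = 2^{1 − 6} = 1/32.
Summing: E[X] = C(17, 4) · 2^{1 − 6} = 2380 · 1/32 = 595/8.
Numerically: E[X] ≈ 74.375.

E[X] = C(17,4)·2^(1−C(4,2)) = 595/8 ≈ 74.375.


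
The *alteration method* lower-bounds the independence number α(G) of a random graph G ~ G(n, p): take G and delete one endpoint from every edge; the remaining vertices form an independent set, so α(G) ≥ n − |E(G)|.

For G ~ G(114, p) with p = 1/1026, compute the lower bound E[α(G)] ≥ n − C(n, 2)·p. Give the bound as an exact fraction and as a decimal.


E[|E(G)|] = C(114, 2)·p = 6441 · (1/1026) = 113/18.
E[α(G)] ≥ n − E[|E(G)|] = 114 − 113/18 = 1939/18.
Numerically: ≈ 107.722.
(This is only a lower bound; the true E[α(G)] may be larger.)

E[α(G)] ≥ 1939/18 ≈ 107.722.


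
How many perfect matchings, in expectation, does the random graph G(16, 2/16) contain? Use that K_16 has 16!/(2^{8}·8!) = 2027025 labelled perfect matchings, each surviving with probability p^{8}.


K_16 has 16!/(2^{8}·8!) = 2027025 labelled perfect matchings.
For each such perfect matching H, let X_H = 1 if all 8 edges of H are present in G. Then P[X_H = 1] = p^{8} = (1/8)^{8} = 1/16777216.
By linearity of expectation: E[X] = Σ_H E[X_H] = 2027025 · p^{8} = 2027025 · 1/16777216 = 2027025/16777216.
Numerically: E[X] ≈ 0.12082.

E[X] = 2027025 · (1/8)^{8} = 2027025/16777216 ≈ 0.12082.


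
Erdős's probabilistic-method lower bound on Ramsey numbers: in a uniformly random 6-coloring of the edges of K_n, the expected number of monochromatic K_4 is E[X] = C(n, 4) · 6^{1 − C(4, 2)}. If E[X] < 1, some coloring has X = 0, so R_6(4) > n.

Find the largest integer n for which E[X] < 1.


We need C(n, 4) · 6^{1 − 6} < 1, i.e. C(n, 4) < 6^{6 − 1} = 7776.
Check values of n near the boundary:
  n = 21: C(21, 4) = 5985; 5985 < 7776? YES
  n = 22: C(22, 4) = 7315; 7315 < 7776? YES
  n = 23: C(23, 4) = 8855; 8855 < 7776? NO
  n = 24: C(24, 4) = 10626; 10626 < 7776? NO
  n = 25: C(25, 4) = 12650; 12650 < 7776? NO
The largest n with C(n, 4) < 7776 is n = 22 (where E[X] = 7315/7776 ≈ 0.9407150). Hence R_6(4) > 22, i.e. R_6(4) ≥ 23.

Largest n = 22; hence R_6(4) > 22.


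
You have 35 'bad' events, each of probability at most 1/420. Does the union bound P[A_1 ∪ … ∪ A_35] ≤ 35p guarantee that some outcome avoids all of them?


Union bound: P[∪_{i=1}^{35} A_i] ≤ Σ_i P[A_i] ≤ 35·p = 35·(1/420) = 1/12.
Numerically: 1/12 ≈ 0.083.
Is 1/12 < 1? YES.
Since P[∪ A_i] ≤ 1/12 < 1, the complement has P[∩ A_i^c] ≥ 1 − 1/12 = 11/12 > 0, so some outcome avoids every A_i.

35·p = 1/12 ≈ 0.083; existence CERTIFIED by the union bound.


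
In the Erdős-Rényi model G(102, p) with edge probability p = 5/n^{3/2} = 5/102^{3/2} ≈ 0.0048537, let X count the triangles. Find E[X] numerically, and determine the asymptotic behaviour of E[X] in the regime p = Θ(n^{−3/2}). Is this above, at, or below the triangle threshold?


Number of potential triangles: C(102, 3) = 171700.
Each occurs with probability p³ ≈ (0.0048537)³ ≈ 1.1434291e-07.
By linearity: E[X] = C(102, 3)·p³ ≈ 171700 · 1.1434291e-07 ≈ 0.01963.
Since α = 3/2 > 1, p = c/n^{3/2} = o(1/n) is below the triangle threshold p ~ 1/n. Asymptotically E[X] ~ (c³/6)·n^{3(1−α)} = (5³/6)·n^{-1.5} → 0, so by Markov's inequality G has no triangles w.h.p.

E[X] ≈ 0.01963; in regime p = Θ(1/n^{3/2}) E[X] tends to 0 (below the triangle threshold p ~ 1/n).


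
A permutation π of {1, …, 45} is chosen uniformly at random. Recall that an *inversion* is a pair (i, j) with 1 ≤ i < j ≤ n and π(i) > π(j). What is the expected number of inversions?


Write X = Σ X_I over the C(45, 2) = 990 pairs i < j, with X_I the indicator of one inversion.
There are 990 indicators.
For each fixed pair i < j, the values π(i) and π(j) are two distinct elements of {1, …, 45} in uniformly random order; by symmetry P[π(i) > π(j)] = 1/2.
By linearity: E[X] = 990 · (1/2) = C(45, 2) · (1/2) = 990/2 = 495 ≈ 495.000.

E[X] = 495 = 495.000.


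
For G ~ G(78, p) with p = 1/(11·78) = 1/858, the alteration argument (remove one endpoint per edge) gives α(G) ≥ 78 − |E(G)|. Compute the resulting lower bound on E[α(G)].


E[|E(G)|] = C(78, 2)·p = 3003 · (1/858) = 7/2.
E[α(G)] ≥ n − E[|E(G)|] = 78 − 7/2 = 149/2.
Numerically: ≈ 74.50000.
(This is only a lower bound; the true E[α(G)] may be larger.)

E[α(G)] ≥ 149/2 ≈ 74.50000.


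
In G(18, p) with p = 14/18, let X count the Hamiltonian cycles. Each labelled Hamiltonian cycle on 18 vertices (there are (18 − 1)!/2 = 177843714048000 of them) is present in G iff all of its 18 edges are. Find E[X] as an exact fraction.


K_18 has (18 − 1)!/2 = 177843714048000 labelled Hamiltonian cycles.
For each such Hamiltonian cycle H, let X_H = 1 if all 18 edges of H are present in G. Then P[X_H = 1] = p^{18} = (7/9)^{18} = 1628413597910449/150094635296999121.
Summing the indicators: E[X] = Σ_H E[X_H] = 177843714048000 · p^{18} = 177843714048000 · 1628413597910449/150094635296999121 = 397260798708725298034688000/205891132094649.
Numerically: E[X] ≈ 1.929e+12.

E[X] = 177843714048000 · (7/9)^{18} = 397260798708725298034688000/205891132094649 ≈ 1.929e+12.


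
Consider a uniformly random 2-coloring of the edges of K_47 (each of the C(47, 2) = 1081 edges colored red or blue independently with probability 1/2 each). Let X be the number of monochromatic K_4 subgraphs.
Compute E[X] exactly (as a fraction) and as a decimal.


Let X = Σ_S X_S over the C(47, 4) = 178365 subsets S of size 4, where X_S = 1 if the K_4 on S is monochromatic.
For a fixed S, the K_4 on S has C(4, 2) = 6 edges. P[all 6 edges red] = (1/2)^6, and likewise for blue, so P[monochromatic] = 2·(1/2)^6 = 2^{1 − 6} = 1/32.
Summing: E[X] = C(47, 4) · 2^{1 − 6} = 178365 · 1/32 = 178365/32.
Numerically: E[X] ≈ 5573.9062.

E[X] = C(47,4)·2^(1−C(4,2)) = 178365/32 ≈ 5573.9062.


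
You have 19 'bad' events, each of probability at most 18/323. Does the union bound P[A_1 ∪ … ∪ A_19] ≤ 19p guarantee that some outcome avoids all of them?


Union bound: P[∪_{i=1}^{19} A_i] ≤ Σ_i P[A_i] ≤ 19·p = 19·(18/323) = 18/17.
Numerically: 18/17 ≈ 1.058824.
Is 18/17 < 1? NO.
Since the bound 18/17 is ≥ 1, the union bound is uninformative here; it does NOT by itself certify existence.

19·p = 18/17 ≈ 1.058824; existence NOT certified by the union bound.


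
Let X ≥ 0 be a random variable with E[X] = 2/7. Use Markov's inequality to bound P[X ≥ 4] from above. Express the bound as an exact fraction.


μ = E[X] = 2/7, a = 4.
Markov: P[X ≥ 4] ≤ μ/a = (2/7)/4 = 1/14.
Numerically: ≈ 0.07143.
(Since a = 4 > μ = 0.28571, the bound 1/14 is < 1 and informative.)

P[X ≥ 4] ≤ 1/14 ≈ 0.07143.


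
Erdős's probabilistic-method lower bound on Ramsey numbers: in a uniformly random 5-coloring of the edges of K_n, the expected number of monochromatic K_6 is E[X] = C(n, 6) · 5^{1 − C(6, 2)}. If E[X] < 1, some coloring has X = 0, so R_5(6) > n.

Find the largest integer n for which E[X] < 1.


We need C(n, 6) · 5^{1 − 15} < 1, i.e. C(n, 6) < 5^{15 − 1} = 6103515625.
Check values of n near the boundary:
  n = 124: C(124, 6) = 4465475476; 4465475476 < 6103515625? YES
  n = 125: C(125, 6) = 4690625500; 4690625500 < 6103515625? YES
  n = 126: C(126, 6) = 4925156775; 4925156775 < 6103515625? YES
  n = 127: C(127, 6) = 5169379425; 5169379425 < 6103515625? YES
  n = 128: C(128, 6) = 5423611200; 5423611200 < 6103515625? YES
  n = 129: C(129, 6) = 5688177600; 5688177600 < 6103515625? YES
  n = 130: C(130, 6) = 5963412000; 5963412000 < 6103515625? YES
  n = 131: C(131, 6) = 6249655776; 6249655776 < 6103515625? NO
The largest n with C(n, 6) < 6103515625 is n = 130 (where E[X] = 47707296/48828125 ≈ 0.977045). Hence R_5(6) > 130, i.e. R_5(6) ≥ 131.

Largest n = 130; hence R_5(6) > 130.


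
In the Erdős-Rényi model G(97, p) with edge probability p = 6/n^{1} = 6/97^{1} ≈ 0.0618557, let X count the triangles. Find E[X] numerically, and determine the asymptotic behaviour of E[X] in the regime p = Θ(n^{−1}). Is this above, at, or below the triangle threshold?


Number of potential triangles: C(97, 3) = 147440.
Each occurs with probability p³ ≈ (0.0618557)³ ≈ 2.36667459e-04.
By linearity: E[X] = C(97, 3)·p³ ≈ 147440 · 2.36667459e-04 ≈ 34.894250.
Here α = 1, so p = 6/n is exactly at the triangle threshold p ~ 1/n. Asymptotically E[X] → c³/6 = 6³/6 = 36 ≈ 36.000000, a bounded constant. In this regime the triangle count is asymptotically Poisson(c³/6).

E[X] ≈ 34.894250; in regime p = Θ(1/n^{1}) E[X] stays bounded (at the triangle threshold p ~ 1/n).


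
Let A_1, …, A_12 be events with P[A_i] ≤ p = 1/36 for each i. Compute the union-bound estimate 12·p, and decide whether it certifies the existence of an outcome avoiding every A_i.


Union bound: P[∪_{i=1}^{12} A_i] ≤ Σ_i P[A_i] ≤ 12·p = 12·(1/36) = 1/3.
Numerically: 1/3 ≈ 0.333.
Is 1/3 < 1? YES.
Since P[∪ A_i] ≤ 1/3 < 1, the complement has P[∩ A_i^c] ≥ 1 − 1/3 = 2/3 > 0, so some outcome avoids every A_i.

12·p = 1/3 ≈ 0.333; existence CERTIFIED by the union bound.


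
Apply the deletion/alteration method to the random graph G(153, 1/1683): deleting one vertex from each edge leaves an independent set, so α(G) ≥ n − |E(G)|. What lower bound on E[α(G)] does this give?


E[|E(G)|] = C(153, 2)·p = 11628 · (1/1683) = 76/11.
E[α(G)] ≥ n − E[|E(G)|] = 153 − 76/11 = 1607/11.
Numerically: ≈ 146.091.
(This is only a lower bound; the true E[α(G)] may be larger.)

E[α(G)] ≥ 1607/11 ≈ 146.091.


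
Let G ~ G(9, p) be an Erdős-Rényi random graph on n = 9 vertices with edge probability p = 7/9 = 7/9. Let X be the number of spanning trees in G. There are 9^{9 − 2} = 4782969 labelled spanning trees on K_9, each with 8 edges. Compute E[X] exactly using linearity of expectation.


K_9 has 9^{9 − 2} = 4782969 labelled spanning trees.
For each such spanning tree H, let X_H = 1 if all 8 edges of H are present in G. Then P[X_H = 1] = p^{8} = (7/9)^{8} = 5764801/43046721.
By linearity of expectation: E[X] = Σ_H E[X_H] = 4782969 · p^{8} = 4782969 · 5764801/43046721 = 5764801/9.
Numerically: E[X] ≈ 6.4053e+05.

E[X] = 4782969 · (7/9)^{8} = 5764801/9 ≈ 6.4053e+05.


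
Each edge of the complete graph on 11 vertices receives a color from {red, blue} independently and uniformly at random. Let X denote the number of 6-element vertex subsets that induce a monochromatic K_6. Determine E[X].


Let X = Σ_S X_S over the C(11, 6) = 462 subsets S of size 6, where X_S = 1 if the K_6 on S is monochromatic.
For a fixed S, the K_6 on S has C(6, 2) = 15 edges. P[all 15 edges red] = (1/2)^15, and likewise for blue, so P[monochromatic] = 2·(1/2)^15 = 2^{1 − 15} = 1/16384.
By linearity of expectation: E[X] = C(11, 6) · 2^{1 − 15} = 462 · 1/16384 = 231/8192.
Numerically: E[X] ≈ 0.028198.

E[X] = C(11,6)·2^(1−C(6,2)) = 231/8192 ≈ 0.028198.


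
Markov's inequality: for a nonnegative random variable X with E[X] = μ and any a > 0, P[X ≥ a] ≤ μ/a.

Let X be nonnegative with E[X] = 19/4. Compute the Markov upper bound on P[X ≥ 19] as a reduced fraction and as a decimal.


μ = E[X] = 19/4, a = 19.
Markov: P[X ≥ 19] ≤ μ/a = (19/4)/19 = 1/4.
Numerically: ≈ 0.2500.
(Since a = 19 > μ = 4.7500, the bound 1/4 is < 1 and informative.)

P[X ≥ 19] ≤ 1/4 ≈ 0.2500.


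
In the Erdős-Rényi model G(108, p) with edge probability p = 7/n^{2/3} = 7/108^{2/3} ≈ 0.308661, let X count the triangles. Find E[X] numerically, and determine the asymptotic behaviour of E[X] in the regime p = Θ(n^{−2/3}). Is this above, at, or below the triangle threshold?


Number of potential triangles: C(108, 3) = 204156.
Each occurs with probability p³ ≈ (0.308661)³ ≈ 2.94067215e-02.
By linearity: E[X] = C(108, 3)·p³ ≈ 204156 · 2.94067215e-02 ≈ 6003.558642.
Since α = 2/3 < 1, p = c/n^{2/3} ≫ 1/n is above the triangle threshold p ~ 1/n. Asymptotically E[X] ~ (c³/6)·n^{3(1−α)} = (7³/6)·n^{1} → ∞; triangles are abundant w.h.p.

E[X] ≈ 6003.558642; in regime p = Θ(1/n^{2/3}) E[X] diverges (above the triangle threshold p ~ 1/n).


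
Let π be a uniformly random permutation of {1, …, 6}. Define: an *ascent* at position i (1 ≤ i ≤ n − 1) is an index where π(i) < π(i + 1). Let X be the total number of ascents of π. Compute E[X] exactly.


Write X = Σ X_I over i = 1, …, 5, with X_I the indicator of one ascent.
There are 5 indicators.
For each fixed i, the pair (π(i), π(i+1)) is a uniformly random ordered pair of distinct values from {1, …, 6}; by symmetry P[π(i) < π(i+1)] = 1/2.
By linearity: E[X] = 5 · (1/2) = (6 − 1) · (1/2) = 5/2 ≈ 2.5000.

E[X] = 5/2 = 2.5000.


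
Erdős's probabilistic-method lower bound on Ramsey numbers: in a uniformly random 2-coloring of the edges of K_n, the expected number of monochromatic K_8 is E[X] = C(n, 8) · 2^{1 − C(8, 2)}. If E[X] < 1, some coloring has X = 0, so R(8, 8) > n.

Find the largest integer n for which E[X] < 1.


We need C(n, 8) · 2^{1 − 28} < 1, i.e. C(n, 8) < 2^{28 − 1} = 134217728.
Check values of n near the boundary:
  n = 38: C(38, 8) = 48903492; 48903492 < 134217728? YES
  n = 39: C(39, 8) = 61523748; 61523748 < 134217728? YES
  n = 40: C(40, 8) = 76904685; 76904685 < 134217728? YES
  n = 41: C(41, 8) = 95548245; 95548245 < 134217728? YES
  n = 42: C(42, 8) = 118030185; 118030185 < 134217728? YES
  n = 43: C(43, 8) = 145008513; 145008513 < 134217728? NO
The largest n with C(n, 8) < 134217728 is n = 42 (where E[X] = 118030185/134217728 ≈ 0.879). Hence R(8, 8) > 42, i.e. R(8, 8) ≥ 43.

Largest n = 42; hence R(8, 8) > 42.


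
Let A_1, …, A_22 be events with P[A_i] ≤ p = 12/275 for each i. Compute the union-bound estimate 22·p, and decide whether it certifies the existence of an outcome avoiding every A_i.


Union bound: P[∪_{i=1}^{22} A_i] ≤ Σ_i P[A_i] ≤ 22·p = 22·(12/275) = 24/25.
Numerically: 24/25 ≈ 0.960.
Is 24/25 < 1? YES.
Since P[∪ A_i] ≤ 24/25 < 1, the complement has P[∩ A_i^c] ≥ 1 − 24/25 = 1/25 > 0, so some outcome avoids every A_i.

22·p = 24/25 ≈ 0.960; existence CERTIFIED by the union bound.


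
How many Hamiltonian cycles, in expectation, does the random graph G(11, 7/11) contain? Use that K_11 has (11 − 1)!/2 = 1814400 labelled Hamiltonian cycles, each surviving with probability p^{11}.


K_11 has (11 − 1)!/2 = 1814400 labelled Hamiltonian cycles.
For each such Hamiltonian cycle H, let X_H = 1 if all 11 edges of H are present in G. Then P[X_H = 1] = p^{11} = (7/11)^{11} = 1977326743/285311670611.
By linearity: E[X] = Σ_H E[X_H] = 1814400 · p^{11} = 1814400 · 1977326743/285311670611 = 3587661642499200/285311670611.
Numerically: E[X] ≈ 12574.5.

E[X] = 1814400 · (7/11)^{11} = 3587661642499200/285311670611 ≈ 12574.5.


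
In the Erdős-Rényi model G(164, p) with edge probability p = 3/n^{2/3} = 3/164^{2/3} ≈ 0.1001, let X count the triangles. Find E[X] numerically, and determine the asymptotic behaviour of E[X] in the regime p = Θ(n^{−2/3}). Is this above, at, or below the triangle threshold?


Number of potential triangles: C(164, 3) = 721764.
Each occurs with probability p³ ≈ (0.1001)³ ≈ 1.003867e-03.
By linearity: E[X] = C(164, 3)·p³ ≈ 721764 · 1.003867e-03 ≈ 724.5549.
Since α = 2/3 < 1, p = c/n^{2/3} ≫ 1/n is above the triangle threshold p ~ 1/n. Asymptotically E[X] ~ (c³/6)·n^{3(1−α)} = (3³/6)·n^{1} → ∞; triangles are abundant w.h.p.

E[X] ≈ 724.5549; in regime p = Θ(1/n^{2/3}) E[X] diverges (above the triangle threshold p ~ 1/n).


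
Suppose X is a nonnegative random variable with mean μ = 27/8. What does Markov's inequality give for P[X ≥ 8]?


μ = E[X] = 27/8, a = 8.
Markov: P[X ≥ 8] ≤ μ/a = (27/8)/8 = 27/64.
Numerically: ≈ 0.421875.
(Since a = 8 > μ = 3.375000, the bound 27/64 is < 1 and informative.)

P[X ≥ 8] ≤ 27/64 ≈ 0.421875.


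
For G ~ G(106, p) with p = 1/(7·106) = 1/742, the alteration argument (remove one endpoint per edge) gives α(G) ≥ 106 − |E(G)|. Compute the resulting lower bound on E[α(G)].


E[|E(G)|] = C(106, 2)·p = 5565 · (1/742) = 15/2.
E[α(G)] ≥ n − E[|E(G)|] = 106 − 15/2 = 197/2.
Numerically: ≈ 98.5000.
(This is only a lower bound; the true E[α(G)] may be larger.)

E[α(G)] ≥ 197/2 ≈ 98.5000.


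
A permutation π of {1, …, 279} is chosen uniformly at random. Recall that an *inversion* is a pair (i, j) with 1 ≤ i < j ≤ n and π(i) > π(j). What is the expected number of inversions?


Write X = Σ X_I over the C(279, 2) = 38781 pairs i < j, with X_I the indicator of one inversion.
There are 38781 indicators.
For each fixed pair i < j, the values π(i) and π(j) are two distinct elements of {1, …, 279} in uniformly random order; by symmetry P[π(i) > π(j)] = 1/2.
By linearity: E[X] = 38781 · (1/2) = C(279, 2) · (1/2) = 38781/2 = 38781/2 ≈ 19390.500000.

E[X] = 38781/2 = 19390.500000.


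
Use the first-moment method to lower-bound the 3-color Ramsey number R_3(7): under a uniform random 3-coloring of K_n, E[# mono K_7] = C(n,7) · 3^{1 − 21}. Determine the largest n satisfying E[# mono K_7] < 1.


We need C(n, 7) · 3^{1 − 21} < 1, i.e. C(n, 7) < 3^{21 − 1} = 3486784401.
Check values of n near the boundary:
  n = 78: C(78, 7) = 2641902120; 2641902120 < 3486784401? YES
  n = 79: C(79, 7) = 2898753715; 2898753715 < 3486784401? YES
  n = 80: C(80, 7) = 3176716400; 3176716400 < 3486784401? YES
  n = 81: C(81, 7) = 3477216600; 3477216600 < 3486784401? YES
  n = 82: C(82, 7) = 3801756816; 3801756816 < 3486784401? NO
The largest n with C(n, 7) < 3486784401 is n = 81 (where E[X] = 42928600/43046721 ≈ 0.997). Hence R_3(7) > 81, i.e. R_3(7) ≥ 82.

Largest n = 81; hence R_3(7) > 81.


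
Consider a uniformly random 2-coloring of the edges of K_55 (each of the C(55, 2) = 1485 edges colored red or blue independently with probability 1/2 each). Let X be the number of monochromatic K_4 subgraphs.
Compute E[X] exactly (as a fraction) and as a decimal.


Let X = Σ_S X_S over the C(55, 4) = 341055 subsets S of size 4, where X_S = 1 if the K_4 on S is monochromatic.
For a fixed S, the K_4 on S has C(4, 2) = 6 edges. P[all 6 edges red] = (1/2)^6, and likewise for blue, so P[monochromatic] = 2·(1/2)^6 = 2^{1 − 6} = 1/32.
By linearity of expectation: E[X] = C(55, 4) · 2^{1 − 6} = 341055 · 1/32 = 341055/32.
Numerically: E[X] ≈ 10657.96875.

E[X] = C(55,4)·2^(1−C(4,2)) = 341055/32 ≈ 10657.96875.


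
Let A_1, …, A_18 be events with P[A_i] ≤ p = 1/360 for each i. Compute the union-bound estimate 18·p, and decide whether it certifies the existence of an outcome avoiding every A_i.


Union bound: P[∪_{i=1}^{18} A_i] ≤ Σ_i P[A_i] ≤ 18·p = 18·(1/360) = 1/20.
Numerically: 1/20 ≈ 0.0500000.
Is 1/20 < 1? YES.
Since P[∪ A_i] ≤ 1/20 < 1, the complement has P[∩ A_i^c] ≥ 1 − 1/20 = 19/20 > 0, so some outcome avoids every A_i.

18·p = 1/20 ≈ 0.0500000; existence CERTIFIED by the union bound.


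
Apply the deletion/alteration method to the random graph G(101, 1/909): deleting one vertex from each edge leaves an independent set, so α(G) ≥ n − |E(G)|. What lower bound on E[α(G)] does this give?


E[|E(G)|] = C(101, 2)·p = 5050 · (1/909) = 50/9.
E[α(G)] ≥ n − E[|E(G)|] = 101 − 50/9 = 859/9.
Numerically: ≈ 95.44444.
(This is only a lower bound; the true E[α(G)] may be larger.)

E[α(G)] ≥ 859/9 ≈ 95.44444.


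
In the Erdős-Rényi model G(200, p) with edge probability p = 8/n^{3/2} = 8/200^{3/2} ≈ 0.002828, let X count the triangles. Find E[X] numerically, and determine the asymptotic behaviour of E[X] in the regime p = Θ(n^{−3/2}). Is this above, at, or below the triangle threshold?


Number of potential triangles: C(200, 3) = 1313400.
Each occurs with probability p³ ≈ (0.002828)³ ≈ 2.262742e-08.
By linearity: E[X] = C(200, 3)·p³ ≈ 1313400 · 2.262742e-08 ≈ 0.0297.
Since α = 3/2 > 1, p = c/n^{3/2} = o(1/n) is below the triangle threshold p ~ 1/n. Asymptotically E[X] ~ (c³/6)·n^{3(1−α)} = (8³/6)·n^{-1.5} → 0, so by Markov's inequality G has no triangles w.h.p.

E[X] ≈ 0.0297; in regime p = Θ(1/n^{3/2}) E[X] tends to 0 (below the triangle threshold p ~ 1/n).


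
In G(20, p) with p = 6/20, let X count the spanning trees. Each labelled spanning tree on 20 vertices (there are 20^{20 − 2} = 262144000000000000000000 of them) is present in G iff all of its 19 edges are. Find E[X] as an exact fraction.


K_20 has 20^{20 − 2} = 262144000000000000000000 labelled spanning trees.
For each such spanning tree H, let X_H = 1 if all 19 edges of H are present in G. Then P[X_H = 1] = p^{19} = (3/10)^{19} = 1162261467/10000000000000000000.
By linearity: E[X] = Σ_H E[X_H] = 262144000000000000000000 · p^{19} = 262144000000000000000000 · 1162261467/10000000000000000000 = 152339935002624/5.
Numerically: E[X] ≈ 3.047e+13.

E[X] = 262144000000000000000000 · (3/10)^{19} = 152339935002624/5 ≈ 3.047e+13.


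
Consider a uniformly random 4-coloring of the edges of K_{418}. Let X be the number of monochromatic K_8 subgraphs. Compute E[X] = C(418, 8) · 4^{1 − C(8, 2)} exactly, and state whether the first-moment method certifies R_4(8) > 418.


E[X] = C(418, 8) · 4^{1 − 28} = 21608403021078588 · 4^{−27} = 21608403021078588/18014398509481984.
As a reduced fraction: E[X] = 5402100755269647/4503599627370496 ≈ 1.1995.
Is E[X] < 1? NO.
Since E[X] ≥ 1, the first-moment bound is inconclusive at n = 418; it does NOT by itself certify R_4(8) > 418.

E[X] = 5402100755269647/4503599627370496 ≈ 1.1995; E[X] ≥ 1; first-moment method inconclusive here.


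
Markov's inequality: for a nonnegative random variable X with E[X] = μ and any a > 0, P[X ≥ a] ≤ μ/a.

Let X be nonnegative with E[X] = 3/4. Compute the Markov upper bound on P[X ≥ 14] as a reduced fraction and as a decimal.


μ = E[X] = 3/4, a = 14.
Markov: P[X ≥ 14] ≤ μ/a = (3/4)/14 = 3/56.
Numerically: ≈ 0.05357.
(Since a = 14 > μ = 0.75000, the bound 3/56 is < 1 and informative.)

P[X ≥ 14] ≤ 3/56 ≈ 0.05357.


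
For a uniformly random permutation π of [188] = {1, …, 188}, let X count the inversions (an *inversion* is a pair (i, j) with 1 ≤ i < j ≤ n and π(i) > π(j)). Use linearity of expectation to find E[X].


Write X = Σ X_I over the C(188, 2) = 17578 pairs i < j, with X_I the indicator of one inversion.
There are 17578 indicators.
For each fixed pair i < j, the values π(i) and π(j) are two distinct elements of {1, …, 188} in uniformly random order; by symmetry P[π(i) > π(j)] = 1/2.
By linearity: E[X] = 17578 · (1/2) = C(188, 2) · (1/2) = 17578/2 = 8789 ≈ 8789.00000.

E[X] = 8789 = 8789.00000.


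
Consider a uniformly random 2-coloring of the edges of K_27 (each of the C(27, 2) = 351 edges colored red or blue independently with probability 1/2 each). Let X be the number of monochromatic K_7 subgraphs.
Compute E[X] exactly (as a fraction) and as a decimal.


Let X = Σ_S X_S over the C(27, 7) = 888030 subsets S of size 7, where X_S = 1 if the K_7 on S is monochromatic.
For a fixed S, the K_7 on S has C(7, 2) = 21 edges. P[all 21 edges red] = (1/2)^21, and likewise for blue, so P[monochromatic] = 2·(1/2)^21 = 2^{1 − 21} = 1/1048576.
Summing: E[X] = C(27, 7) · 2^{1 − 21} = 888030 · 1/1048576 = 444015/524288.
Numerically: E[X] ≈ 0.84689.

E[X] = C(27,7)·2^(1−C(7,2)) = 444015/524288 ≈ 0.84689.


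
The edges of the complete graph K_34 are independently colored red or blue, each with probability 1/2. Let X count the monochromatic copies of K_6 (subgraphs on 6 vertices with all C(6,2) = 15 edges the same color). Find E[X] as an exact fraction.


Let X = Σ_S X_S over the C(34, 6) = 1344904 subsets S of size 6, where X_S = 1 if the K_6 on S is monochromatic.
For a fixed S, the K_6 on S has C(6, 2) = 15 edges. P[all 15 edges red] = (1/2)^15, and likewise for blue, so P[monochromatic] = 2·(1/2)^15 = 2^{1 − 15} = 1/16384.
Summing: E[X] = C(34, 6) · 2^{1 − 15} = 1344904 · 1/16384 = 168113/2048.
Numerically: E[X] ≈ 82.086426.

E[X] = C(34,6)·2^(1−C(6,2)) = 168113/2048 ≈ 82.086426.
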